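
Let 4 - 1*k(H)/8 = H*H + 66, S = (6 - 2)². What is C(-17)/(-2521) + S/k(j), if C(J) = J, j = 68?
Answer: 37310/5906703 ≈ 0.0063166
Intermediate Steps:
S = 16 (S = 4² = 16)
k(H) = -496 - 8*H² (k(H) = 32 - 8*(H*H + 66) = 32 - 8*(H² + 66) = 32 - 8*(66 + H²) = 32 + (-528 - 8*H²) = -496 - 8*H²)
C(-17)/(-2521) + S/k(j) = -17/(-2521) + 16/(-496 - 8*68²) = -17*(-1/2521) + 16/(-496 - 8*4624) = 17/2521 + 16/(-496 - 36992) = 17/2521 + 16/(-37488) = 17/2521 + 16*(-1/37488) = 17/2521 - 1/2343 = 37310/5906703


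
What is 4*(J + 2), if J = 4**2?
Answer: 72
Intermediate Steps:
J = 16
4*(J + 2) = 4*(16 + 2) = 4*18 = 72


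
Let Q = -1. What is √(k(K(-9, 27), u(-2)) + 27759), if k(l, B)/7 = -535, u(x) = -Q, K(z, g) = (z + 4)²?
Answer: √24014 ≈ 154.96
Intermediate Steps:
K(z, g) = (4 + z)²
u(x) = 1 (u(x) = -1*(-1) = 1)
k(l, B) = -3745 (k(l, B) = 7*(-535) = -3745)
√(k(K(-9, 27), u(-2)) + 27759) = √(-3745 + 27759) = √24014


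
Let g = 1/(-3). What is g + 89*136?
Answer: 36311/3 ≈ 12104.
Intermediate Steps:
g = -⅓ ≈ -0.33333
g + 89*136 = -⅓ + 89*136 = -⅓ + 12104 = 36311/3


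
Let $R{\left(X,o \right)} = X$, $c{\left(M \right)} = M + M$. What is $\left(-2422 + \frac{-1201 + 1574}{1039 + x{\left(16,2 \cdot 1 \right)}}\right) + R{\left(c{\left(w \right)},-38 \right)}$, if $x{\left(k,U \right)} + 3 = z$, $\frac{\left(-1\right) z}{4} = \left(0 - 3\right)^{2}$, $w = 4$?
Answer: $- \frac{2413627}{1000} \approx -2413.6$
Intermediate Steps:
$z = -36$ ($z = - 4 \left(0 - 3\right)^{2} = - 4 \left(-3\right)^{2} = \left(-4\right) 9 = -36$)
$c{\left(M \right)} = 2 M$
$x{\left(k,U \right)} = -39$ ($x{\left(k,U \right)} = -3 - 36 = -39$)
$\left(-2422 + \frac{-1201 + 1574}{1039 + x{\left(16,2 \cdot 1 \right)}}\right) + R{\left(c{\left(w \right)},-38 \right)} = \left(-2422 + \frac{-1201 + 1574}{1039 - 39}\right) + 2 \cdot 4 = \left(-2422 + \frac{373}{1000}\right) + 8 = - \frac{2421627}{1000} + 8 = - \frac{2413627}{1000}$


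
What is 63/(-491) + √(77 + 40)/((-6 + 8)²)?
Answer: -63/491 + 3*√13/4 ≈ 2.5759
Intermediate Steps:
63/(-491) + √(77 + 40)/((-6 + 8)²) = 63*(-1/491) + √117/(2²) = -63/491 + (3*√13)/4 = -63/491 + (3*√13)*(¼) = -63/491 + 3*√13/4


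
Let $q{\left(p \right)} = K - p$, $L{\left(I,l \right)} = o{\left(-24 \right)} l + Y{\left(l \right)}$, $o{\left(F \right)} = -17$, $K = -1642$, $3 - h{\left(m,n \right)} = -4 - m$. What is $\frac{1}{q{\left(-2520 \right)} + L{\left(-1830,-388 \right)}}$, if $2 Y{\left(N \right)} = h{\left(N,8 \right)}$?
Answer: $\frac{2}{14567} \approx 0.0001373$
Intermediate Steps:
$h{\left(m,n \right)} = 7 + m$ ($h{\left(m,n \right)} = 3 - \left(-4 - m\right) = 3 + \left(4 + m\right) = 7 + m$)
$Y{\left(N \right)} = \frac{7}{2} + \frac{N}{2}$ ($Y{\left(N \right)} = \frac{7 + N}{2} = \frac{7}{2} + \frac{N}{2}$)
$L{\left(I,l \right)} = \frac{7}{2} - \frac{33 l}{2}$ ($L{\left(I,l \right)} = - 17 l + \left(\frac{7}{2} + \frac{l}{2}\right) = \frac{7}{2} - \frac{33 l}{2}$)
$q{\left(p \right)} = -1642 - p$
$\frac{1}{q{\left(-2520 \right)} + L{\left(-1830,-388 \right)}} = \frac{1}{\left(-1642 - -2520\right) + \left(\frac{7}{2} - -6402\right)} = \frac{1}{\left(-1642 + 2520\right) + \left(\frac{7}{2} + 6402\right)} = \frac{1}{878 + \frac{12811}{2}} = \frac{1}{\frac{14567}{2}} = \frac{2}{14567}$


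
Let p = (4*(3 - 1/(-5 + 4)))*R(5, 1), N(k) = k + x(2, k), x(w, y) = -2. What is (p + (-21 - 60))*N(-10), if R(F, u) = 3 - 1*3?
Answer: 972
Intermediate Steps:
R(F, u) = 0 (R(F, u) = 3 - 3 = 0)
N(k) = -2 + k (N(k) = k - 2 = -2 + k)
p = 0 (p = (4*(3 - 1/(-5 + 4)))*0 = (4*(3 - 1/(-1)))*0 = (4*(3 - 1*(-1)))*0 = (4*(3 + 1))*0 = (4*4)*0 = 16*0 = 0)
(p + (-21 - 60))*N(-10) = (0 + (-21 - 60))*(-2 - 10) = (0 - 81)*(-12) = -81*(-12) = 972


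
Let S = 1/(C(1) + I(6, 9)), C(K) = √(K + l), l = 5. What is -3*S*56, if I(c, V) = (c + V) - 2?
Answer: -2184/163 + 168*√6/163 ≈ -10.874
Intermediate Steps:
I(c, V) = -2 + V + c (I(c, V) = (V + c) - 2 = -2 + V + c)
C(K) = √(5 + K) (C(K) = √(K + 5) = √(5 + K))
S = 1/(13 + √6) (S = 1/(√(5 + 1) + (-2 + 9 + 6)) = 1/(√6 + 13) = 1/(13 + √6) ≈ 0.064727)
-3*S*56 = -3*(13/163 - √6/163)*56 = (-39/163 + 3*√6/163)*56 = -2184/163 + 168*√6/163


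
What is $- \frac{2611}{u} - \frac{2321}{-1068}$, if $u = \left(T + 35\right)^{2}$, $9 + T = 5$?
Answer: $- \frac{558067}{1026348} \approx -0.54374$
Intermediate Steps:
$T = -4$ ($T = -9 + 5 = -4$)
$u = 961$ ($u = \left(-4 + 35\right)^{2} = 31^{2} = 961$)
$- \frac{2611}{u} - \frac{2321}{-1068} = - \frac{2611}{961} - \frac{2321}{-1068} = \left(-2611\right) \frac{1}{961} - - \frac{2321}{1068} = - \frac{2611}{961} + \frac{2321}{1068} = - \frac{558067}{1026348}$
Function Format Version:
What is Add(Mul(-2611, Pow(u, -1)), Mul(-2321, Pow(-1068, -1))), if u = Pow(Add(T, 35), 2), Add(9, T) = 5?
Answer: Rational(-558067, 1026348) ≈ -0.54374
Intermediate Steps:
T = -4 (T = Add(-9, 5) = -4)
u = 961 (u = Pow(Add(-4, 35), 2) = Pow(31, 2) = 961)
Add(Mul(-2611, Pow(u, -1)), Mul(-2321, Pow(-1068, -1))) = Add(Mul(-2611, Pow(961, -1)), Mul(-2321, Pow(-1068, -1))) = Add(Mul(-2611, Rational(1, 961)), Mul(-2321, Rational(-1, 1068))) = Add(Rational(-2611, 961), Rational(2321, 1068)) = Rational(-558067, 1026348)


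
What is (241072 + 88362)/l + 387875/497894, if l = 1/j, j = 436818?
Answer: 71648291418056603/497894 ≈ 1.4390e+11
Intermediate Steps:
l = 1/436818 ≈ 2.2893e-6
(241072 + 88362)/l + 387875/497894 = (241072 + 88362)/(1/436818) + 387875/497894 = 329434*436818 + 387875*(1/497894) = 143902701012 + 387875/497894 = 71648291418056603/497894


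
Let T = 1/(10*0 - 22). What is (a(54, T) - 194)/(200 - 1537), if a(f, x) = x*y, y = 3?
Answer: 4271/29414 ≈ 0.14520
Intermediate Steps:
T = -1/22 (T = 1/(0 - 22) = 1/(-22) = -1/22 ≈ -0.045455)
a(f, x) = 3*x (a(f, x) = x*3 = 3*x)
(a(54, T) - 194)/(200 - 1537) = (3*(-1/22) - 194)/(200 - 1537) = (-3/22 - 194)/(-1337) = -4271/22*(-1/1337) = 4271/29414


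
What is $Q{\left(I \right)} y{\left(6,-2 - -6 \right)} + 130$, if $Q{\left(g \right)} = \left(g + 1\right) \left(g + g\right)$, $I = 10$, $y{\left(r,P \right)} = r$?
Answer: $1450$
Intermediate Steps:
$Q{\left(g \right)} = 2 g \left(1 + g\right)$ ($Q{\left(g \right)} = \left(1 + g\right) 2 g = 2 g \left(1 + g\right)$)
$Q{\left(I \right)} y{\left(6,-2 - -6 \right)} + 130 = 2 \cdot 10 \left(1 + 10\right) 6 + 130 = 2 \cdot 10 \cdot 11 \cdot 6 + 130 = 220 \cdot 6 + 130 = 1320 + 130 = 1450$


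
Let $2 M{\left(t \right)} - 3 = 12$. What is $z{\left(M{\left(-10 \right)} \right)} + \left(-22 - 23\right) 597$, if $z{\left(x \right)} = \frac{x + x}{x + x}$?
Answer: $-26864$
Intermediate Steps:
$M{\left(t \right)} = \frac{15}{2}$ ($M{\left(t \right)} = \frac{3}{2} + \frac{1}{2} \cdot 12 = \frac{3}{2} + 6 = \frac{15}{2}$)
$z{\left(x \right)} = 1$ ($z{\left(x \right)} = \frac{2 x}{2 x} = 2 x \frac{1}{2 x} = 1$)
$z{\left(M{\left(-10 \right)} \right)} + \left(-22 - 23\right) 597 = 1 + \left(-22 - 23\right) 597 = 1 - 26865 = -26864$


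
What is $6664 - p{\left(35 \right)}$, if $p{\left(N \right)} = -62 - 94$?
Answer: $6820$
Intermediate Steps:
$p{\left(N \right)} = -156$
$6664 - p{\left(35 \right)} = 6664 - -156 = 6664 + 156 = 6820$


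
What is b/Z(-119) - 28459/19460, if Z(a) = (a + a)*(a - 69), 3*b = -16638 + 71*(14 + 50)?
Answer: -18104722/11661405 ≈ -1.5525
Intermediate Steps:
b = -12094/3 (b = (-16638 + 71*(14 + 50))/3 = (-16638 + 71*64)/3 = (-16638 + 4544)/3 = (⅓)*(-12094) = -12094/3 ≈ -4031.3)
Z(a) = 2*a*(-69 + a) (Z(a) = (2*a)*(-69 + a) = 2*a*(-69 + a))
b/Z(-119) - 28459/19460 = -12094*(-1/(238*(-69 - 119)))/3 - 28459/19460 = -12094/(3*(2*(-119)*(-188))) - 28459*1/19460 = -12094/3/44744 - 28459/19460 = -12094/3*1/44744 - 28459/19460 = -6047/67116 - 28459/19460 = -18104722/11661405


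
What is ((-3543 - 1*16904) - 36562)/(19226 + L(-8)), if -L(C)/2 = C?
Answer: -19003/6414 ≈ -2.9627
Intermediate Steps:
L(C) = -2*C
((-3543 - 1*16904) - 36562)/(19226 + L(-8)) = ((-3543 - 1*16904) - 36562)/(19226 - 2*(-8)) = ((-3543 - 16904) - 36562)/(19226 + 16) = (-20447 - 36562)/19242 = -57009*1/19242 = -19003/6414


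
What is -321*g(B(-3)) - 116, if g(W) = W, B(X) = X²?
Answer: -3005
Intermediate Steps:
-321*g(B(-3)) - 116 = -321*(-3)² - 116 = -321*9 - 116 = -2889 - 116 = -3005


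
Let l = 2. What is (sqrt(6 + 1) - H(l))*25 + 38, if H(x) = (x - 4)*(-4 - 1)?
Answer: -212 + 25*sqrt(7) ≈ -145.86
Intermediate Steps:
H(x) = 20 - 5*x (H(x) = (-4 + x)*(-5) = 20 - 5*x)
(sqrt(6 + 1) - H(l))*25 + 38 = (sqrt(6 + 1) - (20 - 5*2))*25 + 38 = (sqrt(7) - (20 - 10))*25 + 38 = (sqrt(7) - 1*10)*25 + 38 = (sqrt(7) - 10)*25 + 38 = (-10 + sqrt(7))*25 + 38 = (-250 + 25*sqrt(7)) + 38 = -212 + 25*sqrt(7)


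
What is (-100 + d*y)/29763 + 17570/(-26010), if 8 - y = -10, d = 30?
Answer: -631471/955723 ≈ -0.66073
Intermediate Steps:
y = 18 (y = 8 - 1*(-10) = 8 + 10 = 18)
(-100 + d*y)/29763 + 17570/(-26010) = (-100 + 30*18)/29763 + 17570/(-26010) = (-100 + 540)*(1/29763) + 17570*(-1/26010) = 440*(1/29763) - 1757/2601 = 440/29763 - 1757/2601 = -631471/955723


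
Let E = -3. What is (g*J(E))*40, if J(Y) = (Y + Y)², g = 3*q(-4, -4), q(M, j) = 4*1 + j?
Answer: 0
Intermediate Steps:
q(M, j) = 4 + j
g = 0 (g = 3*(4 - 4) = 3*0 = 0)
J(Y) = 4*Y² (J(Y) = (2*Y)² = 4*Y²)
(g*J(E))*40 = (0*(4*(-3)²))*40 = (0*(4*9))*40 = (0*36)*40 = 0*40 = 0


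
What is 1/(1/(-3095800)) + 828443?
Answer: -2267357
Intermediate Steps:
1/(1/(-3095800)) + 828443 = 1/(-1/3095800) + 828443 = -3095800 + 828443 = -2267357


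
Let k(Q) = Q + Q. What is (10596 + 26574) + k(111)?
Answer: 37392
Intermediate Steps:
k(Q) = 2*Q
(10596 + 26574) + k(111) = (10596 + 26574) + 2*111 = 37170 + 222 = 37392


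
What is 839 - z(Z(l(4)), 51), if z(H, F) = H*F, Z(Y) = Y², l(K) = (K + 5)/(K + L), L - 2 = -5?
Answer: -3292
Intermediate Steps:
L = -3 (L = 2 - 5 = -3)
l(K) = (5 + K)/(-3 + K) (l(K) = (K + 5)/(K - 3) = (5 + K)/(-3 + K))
z(H, F) = F*H
839 - z(Z(l(4)), 51) = 839 - 51*((5 + 4)/(-3 + 4))² = 839 - 51*(9/1)² = 839 - 51*(1*9)² = 839 - 51*9² = 839 - 51*81 = 839 - 1*4131 = 839 - 4131 = -3292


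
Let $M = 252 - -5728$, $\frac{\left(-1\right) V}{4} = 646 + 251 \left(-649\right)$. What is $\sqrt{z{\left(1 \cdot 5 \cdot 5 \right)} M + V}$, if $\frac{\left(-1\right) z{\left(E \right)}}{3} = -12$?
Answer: $2 \sqrt{216073} \approx 929.67$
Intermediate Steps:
$z{\left(E \right)} = 36$ ($z{\left(E \right)} = \left(-3\right) \left(-12\right) = 36$)
$V = 649012$ ($V = - 4 \left(646 + 251 \left(-649\right)\right) = - 4 \left(646 - 162899\right) = \left(-4\right) \left(-162253\right) = 649012$)
$M = 5980$ ($M = 252 + 5728 = 5980$)
$\sqrt{z{\left(1 \cdot 5 \cdot 5 \right)} M + V} = \sqrt{36 \cdot 5980 + 649012} = \sqrt{215280 + 649012} = \sqrt{864292} = 2 \sqrt{216073}$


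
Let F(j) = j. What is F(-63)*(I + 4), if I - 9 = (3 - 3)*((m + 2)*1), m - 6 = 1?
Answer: -819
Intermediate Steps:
m = 7 (m = 6 + 1 = 7)
I = 9 (I = 9 + (3 - 3)*((7 + 2)*1) = 9 + 0*(9*1) = 9 + 0*9 = 9 + 0 = 9)
F(-63)*(I + 4) = -63*(9 + 4) = -63*13 = -819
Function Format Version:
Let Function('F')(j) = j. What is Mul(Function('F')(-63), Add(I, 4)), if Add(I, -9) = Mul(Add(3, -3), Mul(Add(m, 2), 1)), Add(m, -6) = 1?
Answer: -819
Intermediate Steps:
m = 7 (m = Add(6, 1) = 7)
I = 9 (I = Add(9, Mul(Add(3, -3), Mul(Add(7, 2), 1))) = Add(9, Mul(0, Mul(9, 1))) = Add(9, Mul(0, 9)) = Add(9, 0) = 9)
Mul(Function('F')(-63), Add(I, 4)) = Mul(-63, Add(9, 4)) = Mul(-63, 13) = -819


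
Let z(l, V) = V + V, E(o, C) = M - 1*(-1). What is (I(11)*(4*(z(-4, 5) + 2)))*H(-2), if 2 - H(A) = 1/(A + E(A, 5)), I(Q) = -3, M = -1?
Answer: -360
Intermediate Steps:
E(o, C) = 0 (E(o, C) = -1 - 1*(-1) = -1 + 1 = 0)
z(l, V) = 2*V
H(A) = 2 - 1/A (H(A) = 2 - 1/(A + 0) = 2 - 1/A)
(I(11)*(4*(z(-4, 5) + 2)))*H(-2) = (-12*(2*5 + 2))*(2 - 1/(-2)) = (-12*(10 + 2))*(2 - 1*(-1/2)) = (-12*12)*(2 + 1/2) = -3*48*(5/2) = -144*5/2 = -360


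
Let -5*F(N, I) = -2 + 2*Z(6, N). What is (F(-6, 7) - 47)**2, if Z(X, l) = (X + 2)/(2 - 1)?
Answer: 62001/25 ≈ 2480.0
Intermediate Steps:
Z(X, l) = 2 + X (Z(X, l) = (2 + X)/1 = (2 + X)*1 = 2 + X)
F(N, I) = -14/5 (F(N, I) = -(-2 + 2*(2 + 6))/5 = -(-2 + 2*8)/5 = -(-2 + 16)/5 = -1/5*14 = -14/5)
(F(-6, 7) - 47)**2 = (-14/5 - 47)**2 = (-249/5)**2 = 62001/25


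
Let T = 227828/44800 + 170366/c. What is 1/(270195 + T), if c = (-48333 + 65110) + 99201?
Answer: 649476800/175489640905073 ≈ 3.7009e-6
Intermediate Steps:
c = 115978 (c = 16777 + 99201 = 115978)
T = 4256929073/649476800 (T = 227828/44800 + 170366/115978 = 227828*(1/44800) + 170366*(1/115978) = 56957/11200 + 85183/57989 = 4256929073/649476800 ≈ 6.5544)
1/(270195 + T) = 1/(270195 + 4256929073/649476800) = 1/(175489640905073/649476800) = 649476800/175489640905073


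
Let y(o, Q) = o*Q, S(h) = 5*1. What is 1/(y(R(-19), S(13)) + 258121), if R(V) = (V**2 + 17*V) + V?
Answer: 1/258216 ≈ 3.8727e-6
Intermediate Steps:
S(h) = 5
R(V) = V**2 + 18*V
y(o, Q) = Q*o
1/(y(R(-19), S(13)) + 258121) = 1/(5*(-19*(18 - 19)) + 258121) = 1/(5*(-19*(-1)) + 258121) = 1/(5*19 + 258121) = 1/(95 + 258121) = 1/258216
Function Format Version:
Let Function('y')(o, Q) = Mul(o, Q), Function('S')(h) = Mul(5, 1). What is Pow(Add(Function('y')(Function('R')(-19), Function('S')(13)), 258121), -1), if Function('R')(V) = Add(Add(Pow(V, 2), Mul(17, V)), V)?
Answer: Rational(1, 258216) ≈ 3.8727e-6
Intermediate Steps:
Function('S')(h) = 5
Function('R')(V) = Add(Pow(V, 2), Mul(18, V))
Function('y')(o, Q) = Mul(Q, o)
Pow(Add(Function('y')(Function('R')(-19), Function('S')(13)), 258121), -1) = Pow(Add(Mul(5, Mul(-19, Add(18, -19))), 258121), -1) = Pow(Add(Mul(5, Mul(-19, -1)), 258121), -1) = Pow(Add(Mul(5, 19), 258121), -1) = Pow(Add(95, 258121), -1) = Pow(258216, -1) = Rational(1, 258216)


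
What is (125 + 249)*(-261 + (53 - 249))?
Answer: -170918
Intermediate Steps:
(125 + 249)*(-261 + (53 - 249)) = 374*(-261 - 196) = 374*(-457) = -170918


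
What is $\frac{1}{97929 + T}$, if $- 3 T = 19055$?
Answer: $\frac{3}{274732} \approx 1.092 \cdot 10^{-5}$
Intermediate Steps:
$T = - \frac{19055}{3}$ ($T = \left(- \frac{1}{3}\right) 19055 = - \frac{19055}{3} \approx -6351.7$)
$\frac{1}{97929 + T} = \frac{1}{97929 - \frac{19055}{3}} = \frac{1}{\frac{274732}{3}} = \frac{3}{274732}$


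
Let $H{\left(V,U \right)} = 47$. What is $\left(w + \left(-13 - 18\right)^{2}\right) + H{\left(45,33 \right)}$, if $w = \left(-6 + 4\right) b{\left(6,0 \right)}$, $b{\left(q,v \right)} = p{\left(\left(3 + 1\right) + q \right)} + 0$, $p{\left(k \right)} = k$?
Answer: $988$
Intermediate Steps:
$b{\left(q,v \right)} = 4 + q$ ($b{\left(q,v \right)} = \left(\left(3 + 1\right) + q\right) + 0 = \left(4 + q\right) + 0 = 4 + q$)
$w = -20$ ($w = \left(-6 + 4\right) \left(4 + 6\right) = \left(-2\right) 10 = -20$)
$\left(w + \left(-13 - 18\right)^{2}\right) + H{\left(45,33 \right)} = \left(-20 + \left(-13 - 18\right)^{2}\right) + 47 = \left(-20 + \left(-31\right)^{2}\right) + 47 = \left(-20 + 961\right) + 47 = 941 + 47 = 988$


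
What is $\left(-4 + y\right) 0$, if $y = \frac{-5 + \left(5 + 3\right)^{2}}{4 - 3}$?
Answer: $0$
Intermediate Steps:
$y = 59$ ($y = \frac{-5 + 8^{2}}{4 - 3} = \frac{-5 + 64}{4 - 3} = \frac{59}{1} = 59 \cdot 1 = 59$)
$\left(-4 + y\right) 0 = \left(-4 + 59\right) 0 = 55 \cdot 0 = 0$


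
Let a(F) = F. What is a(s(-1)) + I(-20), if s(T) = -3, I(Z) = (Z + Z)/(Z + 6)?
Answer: -⅐ ≈ -0.14286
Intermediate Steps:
I(Z) = 2*Z/(6 + Z) (I(Z) = (2*Z)/(6 + Z) = 2*Z/(6 + Z))
a(s(-1)) + I(-20) = -3 + 2*(-20)/(6 - 20) = -3 + 2*(-20)/(-14) = -3 + 2*(-20)*(-1/14) = -3 + 20/7 = -⅐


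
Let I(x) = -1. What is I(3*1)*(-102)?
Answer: 102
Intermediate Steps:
I(3*1)*(-102) = -1*(-102) = 102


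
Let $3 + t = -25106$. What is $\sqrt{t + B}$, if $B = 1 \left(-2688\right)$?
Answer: $19 i \sqrt{77} \approx 166.72 i$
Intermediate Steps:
$B = -2688$
$t = -25109$ ($t = -3 - 25106 = -25109$)
$\sqrt{t + B} = \sqrt{-25109 - 2688} = \sqrt{-27797} = 19 i \sqrt{77}$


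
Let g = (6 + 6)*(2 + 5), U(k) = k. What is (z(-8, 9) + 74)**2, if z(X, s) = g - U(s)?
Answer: 22201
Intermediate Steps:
g = 84 (g = 12*7 = 84)
z(X, s) = 84 - s
(z(-8, 9) + 74)**2 = ((84 - 1*9) + 74)**2 = ((84 - 9) + 74)**2 = (75 + 74)**2 = 149**2 = 22201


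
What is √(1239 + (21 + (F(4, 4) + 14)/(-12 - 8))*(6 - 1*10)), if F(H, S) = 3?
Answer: 4*√1810/5 ≈ 34.035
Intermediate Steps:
√(1239 + (21 + (F(4, 4) + 14)/(-12 - 8))*(6 - 1*10)) = √(1239 + (21 + (3 + 14)/(-12 - 8))*(6 - 1*10)) = √(1239 + (21 + 17/(-20))*(6 - 10)) = √(1239 + (21 + 17*(-1/20))*(-4)) = √(1239 + (21 - 17/20)*(-4)) = √(1239 + (403/20)*(-4)) = √(1239 - 403/5) = √(5792/5) = 4*√1810/5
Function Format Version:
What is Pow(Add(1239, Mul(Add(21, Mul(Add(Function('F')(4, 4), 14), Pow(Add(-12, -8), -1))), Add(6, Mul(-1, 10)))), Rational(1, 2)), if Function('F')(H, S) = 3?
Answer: Mul(Rational(4, 5), Pow(1810, Rational(1, 2))) ≈ 34.035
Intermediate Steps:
Pow(Add(1239, Mul(Add(21, Mul(Add(Function('F')(4, 4), 14), Pow(Add(-12, -8), -1))), Add(6, Mul(-1, 10)))), Rational(1, 2)) = Pow(Add(1239, Mul(Add(21, Mul(Add(3, 14), Pow(Add(-12, -8), -1))), Add(6, Mul(-1, 10)))), Rational(1, 2)) = Pow(Add(1239, Mul(Add(21, Mul(17, Pow(-20, -1))), Add(6, -10))), Rational(1, 2)) = Pow(Add(1239, Mul(Add(21, Mul(17, Rational(-1, 20))), -4)), Rational(1, 2)) = Pow(Add(1239, Mul(Add(21, Rational(-17, 20)), -4)), Rational(1, 2)) = Pow(Add(1239, Mul(Rational(403, 20), -4)), Rational(1, 2)) = Pow(Add(1239, Rational(-403, 5)), Rational(1, 2)) = Pow(Rational(5792, 5), Rational(1, 2)) = Mul(Rational(4, 5), Pow(1810, Rational(1, 2)))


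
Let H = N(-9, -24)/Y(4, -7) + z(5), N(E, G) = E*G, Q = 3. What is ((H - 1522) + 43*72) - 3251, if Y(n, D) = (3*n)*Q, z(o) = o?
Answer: -1666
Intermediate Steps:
Y(n, D) = 9*n (Y(n, D) = (3*n)*3 = 9*n)
H = 11 (H = (-9*(-24))/((9*4)) + 5 = 216/36 + 5 = 216*(1/36) + 5 = 6 + 5 = 11)
((H - 1522) + 43*72) - 3251 = ((11 - 1522) + 43*72) - 3251 = (-1511 + 3096) - 3251 = 1585 - 3251 = -1666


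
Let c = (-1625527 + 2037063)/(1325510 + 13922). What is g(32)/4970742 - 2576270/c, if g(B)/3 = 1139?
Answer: -357348555945536091/42617484994 ≈ -8.3850e+6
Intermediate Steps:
c = 51442/167429 (c = 411536/1339432 = 411536*(1/1339432) = 51442/167429 ≈ 0.30725)
g(B) = 3417 (g(B) = 3*1139 = 3417)
g(32)/4970742 - 2576270/c = 3417/4970742 - 2576270/51442/167429 = 3417*(1/4970742) - 2576270*167429/51442 = 1139/1656914 - 215671154915/25721 = -357348555945536091/42617484994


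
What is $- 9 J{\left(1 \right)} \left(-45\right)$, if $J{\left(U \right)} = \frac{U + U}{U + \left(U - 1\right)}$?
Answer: $810$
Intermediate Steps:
$J{\left(U \right)} = \frac{2 U}{-1 + 2 U}$ ($J{\left(U \right)} = \frac{2 U}{U + \left(-1 + U\right)} = \frac{2 U}{-1 + 2 U}$)
$- 9 J{\left(1 \right)} \left(-45\right) = - 9 \cdot 2 \cdot 1 \frac{1}{-1 + 2 \cdot 1} \left(-45\right) = - 9 \cdot 2 \cdot 1 \frac{1}{-1 + 2} \left(-45\right) = - 9 \cdot 2 \cdot 1 \cdot 1^{-1} \left(-45\right) = - 9 \cdot 2 \cdot 1 \cdot 1 \left(-45\right) = \left(-9\right) 2 \left(-45\right) = \left(-18\right) \left(-45\right) = 810$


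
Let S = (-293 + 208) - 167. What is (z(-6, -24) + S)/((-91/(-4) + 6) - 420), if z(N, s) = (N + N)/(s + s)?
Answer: 1007/1565 ≈ 0.64345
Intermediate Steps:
z(N, s) = N/s (z(N, s) = (2*N)/((2*s)) = (2*N)*(1/(2*s)) = N/s)
S = -252 (S = -85 - 167 = -252)
(z(-6, -24) + S)/((-91/(-4) + 6) - 420) = (-6/(-24) - 252)/((-91/(-4) + 6) - 420) = (-6*(-1/24) - 252)/((-91*(-1)/4 + 6) - 420) = (1/4 - 252)/((-13*(-7/4) + 6) - 420) = -1007/4/((91/4 + 6) - 420) = -1007/4/(115/4 - 420) = -1007/4/(-1565/4) = -4/1565*(-1007/4) = 1007/1565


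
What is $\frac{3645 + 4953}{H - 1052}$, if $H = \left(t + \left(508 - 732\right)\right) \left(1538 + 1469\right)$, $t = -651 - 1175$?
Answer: $- \frac{1433}{1027567} \approx -0.0013946$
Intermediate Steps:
$t = -1826$
$H = -6164350$ ($H = \left(-1826 + \left(508 - 732\right)\right) \left(1538 + 1469\right) = \left(-1826 - 224\right) 3007 = \left(-2050\right) 3007 = -6164350$)
$\frac{3645 + 4953}{H - 1052} = \frac{3645 + 4953}{-6164350 - 1052} = \frac{8598}{-6165402} = 8598 \left(- \frac{1}{6165402}\right) = - \frac{1433}{1027567}$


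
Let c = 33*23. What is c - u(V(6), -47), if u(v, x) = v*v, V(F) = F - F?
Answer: 759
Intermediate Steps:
V(F) = 0
c = 759
u(v, x) = v²
c - u(V(6), -47) = 759 - 1*0² = 759 - 1*0 = 759 + 0 = 759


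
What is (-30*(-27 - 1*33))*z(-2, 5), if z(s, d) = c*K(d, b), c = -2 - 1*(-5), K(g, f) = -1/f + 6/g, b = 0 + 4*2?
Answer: 5805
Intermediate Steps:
b = 8 (b = 0 + 8 = 8)
c = 3 (c = -2 + 5 = 3)
z(s, d) = -3/8 + 18/d (z(s, d) = 3*(-1/8 + 6/d) = 3*(-1*⅛ + 6/d) = 3*(-⅛ + 6/d) = -3/8 + 18/d)
(-30*(-27 - 1*33))*z(-2, 5) = (-30*(-27 - 1*33))*(-3/8 + 18/5) = (-30*(-27 - 33))*(-3/8 + 18*(⅕)) = (-30*(-60))*(-3/8 + 18/5) = 1800*(129/40) = 5805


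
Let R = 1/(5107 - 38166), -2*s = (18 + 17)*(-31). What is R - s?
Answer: -35869017/66118 ≈ -542.50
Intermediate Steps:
s = 1085/2 (s = -(18 + 17)*(-31)/2 = -35*(-31)/2 = -½*(-1085) = 1085/2 ≈ 542.50)
R = -1/33059 (R = 1/(-33059) = -1/33059 ≈ -3.0249e-5)
R - s = -1/33059 - 1*1085/2 = -1/33059 - 1085/2 = -35869017/66118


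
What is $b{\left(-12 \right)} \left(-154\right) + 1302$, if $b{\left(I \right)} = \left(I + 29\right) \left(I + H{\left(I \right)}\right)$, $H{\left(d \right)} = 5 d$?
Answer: $189798$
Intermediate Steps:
$b{\left(I \right)} = 6 I \left(29 + I\right)$ ($b{\left(I \right)} = \left(I + 29\right) \left(I + 5 I\right) = \left(29 + I\right) 6 I = 6 I \left(29 + I\right)$)
$b{\left(-12 \right)} \left(-154\right) + 1302 = 6 \left(-12\right) \left(29 - 12\right) \left(-154\right) + 1302 = 6 \left(-12\right) 17 \left(-154\right) + 1302 = \left(-1224\right) \left(-154\right) + 1302 = 188496 + 1302 = 189798$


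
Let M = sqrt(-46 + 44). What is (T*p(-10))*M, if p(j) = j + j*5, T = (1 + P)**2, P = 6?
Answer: -2940*I*sqrt(2) ≈ -4157.8*I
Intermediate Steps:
T = 49 (T = (1 + 6)**2 = 7**2 = 49)
M = I*sqrt(2) (M = sqrt(-2) = I*sqrt(2) ≈ 1.4142*I)
p(j) = 6*j (p(j) = j + 5*j = 6*j)
(T*p(-10))*M = (49*(6*(-10)))*(I*sqrt(2)) = (49*(-60))*(I*sqrt(2)) = -2940*I*sqrt(2)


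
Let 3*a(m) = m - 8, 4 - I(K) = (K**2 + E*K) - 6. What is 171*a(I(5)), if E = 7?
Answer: -3306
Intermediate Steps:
I(K) = 10 - K**2 - 7*K (I(K) = 4 - ((K**2 + 7*K) - 6) = 4 - (-6 + K**2 + 7*K) = 4 + (6 - K**2 - 7*K) = 10 - K**2 - 7*K)
a(m) = -8/3 + m/3 (a(m) = (m - 8)/3 = (-8 + m)/3 = -8/3 + m/3)
171*a(I(5)) = 171*(-8/3 + (10 - 1*5**2 - 7*5)/3) = 171*(-8/3 + (10 - 1*25 - 35)/3) = 171*(-8/3 + (10 - 25 - 35)/3) = 171*(-8/3 + (1/3)*(-50)) = 171*(-8/3 - 50/3) = 171*(-58/3) = -3306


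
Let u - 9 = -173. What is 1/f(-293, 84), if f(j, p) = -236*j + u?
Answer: 1/68984 ≈ 1.4496e-5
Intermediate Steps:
u = -164 (u = 9 - 173 = -164)
f(j, p) = -164 - 236*j (f(j, p) = -236*j - 164 = -164 - 236*j)
1/f(-293, 84) = 1/(-164 - 236*(-293)) = 1/(-164 + 69148) = 1/68984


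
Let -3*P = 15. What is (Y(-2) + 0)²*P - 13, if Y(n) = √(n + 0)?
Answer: -3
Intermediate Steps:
P = -5 (P = -⅓*15 = -5)
Y(n) = √n
(Y(-2) + 0)²*P - 13 = (√(-2) + 0)²*(-5) - 13 = (I*√2 + 0)²*(-5) - 13 = (I*√2)²*(-5) - 13 = -2*(-5) - 13 = 10 - 13 = -3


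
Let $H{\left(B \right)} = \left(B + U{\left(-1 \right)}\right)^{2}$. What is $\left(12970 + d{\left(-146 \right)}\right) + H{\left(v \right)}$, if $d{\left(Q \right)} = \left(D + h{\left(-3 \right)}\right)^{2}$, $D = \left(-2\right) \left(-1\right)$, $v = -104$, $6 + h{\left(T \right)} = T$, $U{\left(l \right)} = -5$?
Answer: $24900$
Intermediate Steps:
$h{\left(T \right)} = -6 + T$
$D = 2$
$H{\left(B \right)} = \left(-5 + B\right)^{2}$ ($H{\left(B \right)} = \left(B - 5\right)^{2} = \left(-5 + B\right)^{2}$)
$d{\left(Q \right)} = 49$ ($d{\left(Q \right)} = \left(2 - 9\right)^{2} = \left(-7\right)^{2} = 49$)
$\left(12970 + d{\left(-146 \right)}\right) + H{\left(v \right)} = \left(12970 + 49\right) + \left(-5 - 104\right)^{2} = 13019 + \left(-109\right)^{2} = 13019 + 11881 = 24900$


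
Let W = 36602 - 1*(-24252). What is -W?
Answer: -60854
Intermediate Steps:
W = 60854 (W = 36602 + 24252 = 60854)
-W = -1*60854 = -60854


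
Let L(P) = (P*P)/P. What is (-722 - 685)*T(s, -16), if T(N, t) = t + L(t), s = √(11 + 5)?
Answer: 45024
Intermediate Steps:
L(P) = P (L(P) = P²/P = P)
s = 4 (s = √16 = 4)
T(N, t) = 2*t (T(N, t) = t + t = 2*t)
(-722 - 685)*T(s, -16) = (-722 - 685)*(2*(-16)) = -1407*(-32) = 45024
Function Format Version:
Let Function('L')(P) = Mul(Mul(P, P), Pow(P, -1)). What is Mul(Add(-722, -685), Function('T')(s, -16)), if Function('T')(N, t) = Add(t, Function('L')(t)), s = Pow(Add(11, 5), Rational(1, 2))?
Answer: 45024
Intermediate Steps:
Function('L')(P) = P (Function('L')(P) = Mul(Pow(P, 2), Pow(P, -1)) = P)
s = 4 (s = Pow(16, Rational(1, 2)) = 4)
Function('T')(N, t) = Mul(2, t) (Function('T')(N, t) = Add(t, t) = Mul(2, t))
Mul(Add(-722, -685), Function('T')(s, -16)) = Mul(Add(-722, -685), Mul(2, -16)) = Mul(-1407, -32) = 45024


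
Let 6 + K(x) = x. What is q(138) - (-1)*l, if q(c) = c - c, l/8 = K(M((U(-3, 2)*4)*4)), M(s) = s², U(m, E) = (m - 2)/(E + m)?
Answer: 51152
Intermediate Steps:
U(m, E) = (-2 + m)/(E + m)
K(x) = -6 + x
l = 51152 (l = 8*(-6 + ((((-2 - 3)/(2 - 3))*4)*4)²) = 8*(-6 + (((-5/(-1))*4)*4)²) = 8*(-6 + ((-1*(-5)*4)*4)²) = 8*(-6 + ((5*4)*4)²) = 8*(-6 + (20*4)²) = 8*(-6 + 80²) = 8*(-6 + 6400) = 8*6394 = 51152)
q(c) = 0
q(138) - (-1)*l = 0 - (-1)*51152 = 0 - 1*(-51152) = 0 + 51152 = 51152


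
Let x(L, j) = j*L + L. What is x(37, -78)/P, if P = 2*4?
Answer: -2849/8 ≈ -356.13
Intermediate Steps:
x(L, j) = L + L*j (x(L, j) = L*j + L = L + L*j)
P = 8
x(37, -78)/P = (37*(1 - 78))/8 = (37*(-77))*(1/8) = -2849*1/8 = -2849/8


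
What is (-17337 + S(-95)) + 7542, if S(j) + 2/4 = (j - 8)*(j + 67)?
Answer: -13823/2 ≈ -6911.5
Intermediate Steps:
S(j) = -½ + (-8 + j)*(67 + j) (S(j) = -½ + (j - 8)*(j + 67) = -½ + (-8 + j)*(67 + j))
(-17337 + S(-95)) + 7542 = (-17337 + (-1073/2 + (-95)² + 59*(-95))) + 7542 = (-17337 + (-1073/2 + 9025 - 5605)) + 7542 = (-17337 + 5767/2) + 7542 = -28907/2 + 7542 = -13823/2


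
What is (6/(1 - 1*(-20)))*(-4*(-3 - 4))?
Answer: 8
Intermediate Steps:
(6/(1 - 1*(-20)))*(-4*(-3 - 4)) = (6/(1 + 20))*(-4*(-7)) = (6/21)*28 = ((1/21)*6)*28 = (2/7)*28 = 8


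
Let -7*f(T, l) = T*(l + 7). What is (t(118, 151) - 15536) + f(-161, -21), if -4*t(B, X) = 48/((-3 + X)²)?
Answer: -86838411/5476 ≈ -15858.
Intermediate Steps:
f(T, l) = -T*(7 + l)/7 (f(T, l) = -T*(l + 7)/7 = -T*(7 + l)/7)
t(B, X) = -12/(-3 + X)² (t(B, X) = -12/((-3 + X)²) = -12/(-3 + X)²)
(t(118, 151) - 15536) + f(-161, -21) = (-12/(-3 + 151)² - 15536) - ⅐*(-161)*(7 - 21) = (-12/148² - 15536) - ⅐*(-161)*(-14) = (-12*1/21904 - 15536) - 322 = (-3/5476 - 15536) - 322 = -85075139/5476 - 322 = -86838411/5476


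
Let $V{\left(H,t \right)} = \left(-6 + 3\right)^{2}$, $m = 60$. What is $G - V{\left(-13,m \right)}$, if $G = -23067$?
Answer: $-23076$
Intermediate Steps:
$V{\left(H,t \right)} = 9$ ($V{\left(H,t \right)} = \left(-3\right)^{2} = 9$)
$G - V{\left(-13,m \right)} = -23067 - 9 = -23076$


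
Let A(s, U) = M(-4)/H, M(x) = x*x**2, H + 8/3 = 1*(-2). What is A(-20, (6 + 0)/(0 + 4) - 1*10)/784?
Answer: 6/343 ≈ 0.017493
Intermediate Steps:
H = -14/3 (H = -8/3 + 1*(-2) = -8/3 - 2 = -14/3 ≈ -4.6667)
M(x) = x**3
A(s, U) = 96/7 (A(s, U) = (-4)**3/(-14/3) = -64*(-3/14) = 96/7)
A(-20, (6 + 0)/(0 + 4) - 1*10)/784 = (96/7)/784 = (96/7)*(1/784) = 6/343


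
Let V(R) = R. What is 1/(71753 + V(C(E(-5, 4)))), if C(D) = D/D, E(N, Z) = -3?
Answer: 1/71754 ≈ 1.3937e-5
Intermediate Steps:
C(D) = 1
1/(71753 + V(C(E(-5, 4)))) = 1/(71753 + 1) = 1/71754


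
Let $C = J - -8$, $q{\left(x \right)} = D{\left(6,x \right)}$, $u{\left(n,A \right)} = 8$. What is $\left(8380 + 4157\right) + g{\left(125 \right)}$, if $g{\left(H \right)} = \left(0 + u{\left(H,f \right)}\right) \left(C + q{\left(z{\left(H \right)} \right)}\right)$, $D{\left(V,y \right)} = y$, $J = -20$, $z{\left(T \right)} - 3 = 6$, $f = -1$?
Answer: $12513$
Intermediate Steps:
$z{\left(T \right)} = 9$ ($z{\left(T \right)} = 3 + 6 = 9$)
$q{\left(x \right)} = x$
$C = -12$ ($C = -20 - -8 = -20 + 8 = -12$)
$g{\left(H \right)} = -24$ ($g{\left(H \right)} = \left(0 + 8\right) \left(-12 + 9\right) = 8 \left(-3\right) = -24$)
$\left(8380 + 4157\right) + g{\left(125 \right)} = \left(8380 + 4157\right) - 24 = 12537 - 24 = 12513$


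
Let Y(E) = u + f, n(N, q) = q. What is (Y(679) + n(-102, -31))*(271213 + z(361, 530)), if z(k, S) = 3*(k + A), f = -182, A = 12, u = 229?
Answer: 4357312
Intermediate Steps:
z(k, S) = 36 + 3*k (z(k, S) = 3*(k + 12) = 3*(12 + k) = 36 + 3*k)
Y(E) = 47 (Y(E) = 229 - 182 = 47)
(Y(679) + n(-102, -31))*(271213 + z(361, 530)) = (47 - 31)*(271213 + (36 + 3*361)) = 16*(271213 + (36 + 1083)) = 16*(271213 + 1119) = 16*272332 = 4357312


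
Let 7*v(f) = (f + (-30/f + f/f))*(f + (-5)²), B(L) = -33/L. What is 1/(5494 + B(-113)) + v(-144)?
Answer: 36170394157/14900520 ≈ 2427.5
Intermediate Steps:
v(f) = (25 + f)*(1 + f - 30/f)/7 (v(f) = ((f + (-30/f + f/f))*(f + (-5)²))/7 = ((f + (-30/f + 1))*(f + 25))/7 = ((f + (1 - 30/f))*(25 + f))/7 = ((1 + f - 30/f)*(25 + f))/7 = ((25 + f)*(1 + f - 30/f))/7 = (25 + f)*(1 + f - 30/f)/7)
1/(5494 + B(-113)) + v(-144) = 1/(5494 - 33/(-113)) + (⅐)*(-750 - 144*(-5 + (-144)² + 26*(-144)))/(-144) = 1/(5494 - 33*(-1/113)) + (⅐)*(-1/144)*(-750 - 144*(-5 + 20736 - 3744)) = 1/(5494 + 33/113) + (⅐)*(-1/144)*(-750 - 144*16987) = 1/(620855/113) + (⅐)*(-1/144)*(-750 - 2446128) = 113/620855 + (⅐)*(-1/144)*(-2446878) = 113/620855 + 58259/24 = 36170394157/14900520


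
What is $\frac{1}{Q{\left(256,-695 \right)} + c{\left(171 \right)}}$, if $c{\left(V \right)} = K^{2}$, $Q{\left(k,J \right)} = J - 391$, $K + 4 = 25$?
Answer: $- \frac{1}{645} \approx -0.0015504$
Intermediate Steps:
$K = 21$ ($K = -4 + 25 = 21$)
$Q{\left(k,J \right)} = -391 + J$ ($Q{\left(k,J \right)} = J - 391 = -391 + J$)
$c{\left(V \right)} = 441$ ($c{\left(V \right)} = 21^{2} = 441$)
$\frac{1}{Q{\left(256,-695 \right)} + c{\left(171 \right)}} = \frac{1}{\left(-391 - 695\right) + 441} = \frac{1}{-1086 + 441} = \frac{1}{-645} = - \frac{1}{645}$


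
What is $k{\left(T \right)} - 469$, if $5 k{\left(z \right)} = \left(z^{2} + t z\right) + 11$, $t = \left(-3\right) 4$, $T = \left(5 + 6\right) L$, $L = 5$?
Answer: $\frac{31}{5} \approx 6.2$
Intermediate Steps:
$T = 55$ ($T = \left(5 + 6\right) 5 = 11 \cdot 5 = 55$)
$t = -12$
$k{\left(z \right)} = \frac{11}{5} - \frac{12 z}{5} + \frac{z^{2}}{5}$ ($k{\left(z \right)} = \frac{\left(z^{2} - 12 z\right) + 11}{5} = \frac{11 + z^{2} - 12 z}{5} = \frac{11}{5} - \frac{12 z}{5} + \frac{z^{2}}{5}$)
$k{\left(T \right)} - 469 = \left(\frac{11}{5} - 132 + \frac{55^{2}}{5}\right) - 469 = \left(\frac{11}{5} - 132 + \frac{1}{5} \cdot 3025\right) - 469 = \left(\frac{11}{5} - 132 + 605\right) - 469 = \frac{2376}{5} - 469 = \frac{31}{5}$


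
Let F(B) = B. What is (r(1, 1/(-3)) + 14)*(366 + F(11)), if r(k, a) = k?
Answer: 5655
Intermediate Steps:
(r(1, 1/(-3)) + 14)*(366 + F(11)) = (1 + 14)*(366 + 11) = 15*377 = 5655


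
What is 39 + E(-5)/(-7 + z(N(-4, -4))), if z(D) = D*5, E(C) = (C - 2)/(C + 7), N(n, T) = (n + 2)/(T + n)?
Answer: 911/23 ≈ 39.609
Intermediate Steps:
N(n, T) = (2 + n)/(T + n)
E(C) = (-2 + C)/(7 + C)
z(D) = 5*D
39 + E(-5)/(-7 + z(N(-4, -4))) = 39 + ((-2 - 5)/(7 - 5))/(-7 + 5*((2 - 4)/(-4 - 4))) = 39 + (-7/2)/(-7 + 5*(-2/(-8))) = 39 + ((1/2)*(-7))/(-7 + 5*(-1/8*(-2))) = 39 - 7/(2*(-7 + 5*(1/4))) = 39 - 7/(2*(-7 + 5/4)) = 39 - 7/(2*(-23/4)) = 39 - 7/2*(-4/23) = 39 + 14/23 = 911/23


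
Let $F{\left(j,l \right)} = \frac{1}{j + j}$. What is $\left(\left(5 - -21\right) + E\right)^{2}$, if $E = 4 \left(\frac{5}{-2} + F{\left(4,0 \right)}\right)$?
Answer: $\frac{1089}{4} \approx 272.25$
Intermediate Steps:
$F{\left(j,l \right)} = \frac{1}{2 j}$
$E = - \frac{19}{2}$ ($E = 4 \left(\frac{5}{-2} + \frac{1}{2 \cdot 4}\right) = 4 \left(5 \left(- \frac{1}{2}\right) + \frac{1}{2} \cdot \frac{1}{4}\right) = 4 \left(- \frac{5}{2} + \frac{1}{8}\right) = 4 \left(- \frac{19}{8}\right) = - \frac{19}{2} \approx -9.5$)
$\left(\left(5 - -21\right) + E\right)^{2} = \left(\left(5 - -21\right) - \frac{19}{2}\right)^{2} = \left(\left(5 + 21\right) - \frac{19}{2}\right)^{2} = \left(26 - \frac{19}{2}\right)^{2} = \left(\frac{33}{2}\right)^{2} = \frac{1089}{4}$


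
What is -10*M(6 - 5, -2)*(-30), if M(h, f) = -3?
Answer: -900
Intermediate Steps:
-10*M(6 - 5, -2)*(-30) = -10*(-3)*(-30) = 30*(-30) = -900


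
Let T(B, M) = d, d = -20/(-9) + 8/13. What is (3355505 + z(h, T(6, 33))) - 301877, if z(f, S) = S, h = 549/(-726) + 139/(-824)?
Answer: 357274808/117 ≈ 3.0536e+6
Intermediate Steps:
d = 332/117 (d = -20*(-⅑) + 8*(1/13) = 20/9 + 8/13 = 332/117 ≈ 2.8376)
T(B, M) = 332/117
h = -92215/99704 (h = 549*(-1/726) + 139*(-1/824) = -183/242 - 139/824 = -92215/99704 ≈ -0.92489)
(3355505 + z(h, T(6, 33))) - 301877 = (3355505 + 332/117) - 301877 = 392594417/117 - 301877 = 357274808/117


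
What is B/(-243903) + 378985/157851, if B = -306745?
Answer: 46951861150/12833444151 ≈ 3.6586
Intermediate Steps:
B/(-243903) + 378985/157851 = -306745/(-243903) + 378985/157851 = -306745*(-1/243903) + 378985*(1/157851) = 306745/243903 + 378985/157851 = 46951861150/12833444151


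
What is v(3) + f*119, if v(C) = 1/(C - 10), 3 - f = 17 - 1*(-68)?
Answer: -68307/7 ≈ -9758.1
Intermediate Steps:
f = -82 (f = 3 - (17 - 1*(-68)) = 3 - (17 + 68) = 3 - 1*85 = 3 - 85 = -82)
v(C) = 1/(-10 + C)
v(3) + f*119 = 1/(-10 + 3) - 82*119 = 1/(-7) - 9758 = -1/7 - 9758 = -68307/7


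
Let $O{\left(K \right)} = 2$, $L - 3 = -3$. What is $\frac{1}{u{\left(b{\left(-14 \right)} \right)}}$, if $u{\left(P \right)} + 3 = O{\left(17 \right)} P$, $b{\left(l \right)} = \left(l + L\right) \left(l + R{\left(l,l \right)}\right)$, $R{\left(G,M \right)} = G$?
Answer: $\frac{1}{781} \approx 0.0012804$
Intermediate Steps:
$L = 0$ ($L = 3 - 3 = 0$)
$b{\left(l \right)} = 2 l^{2}$ ($b{\left(l \right)} = \left(l + 0\right) \left(l + l\right) = l 2 l = 2 l^{2}$)
$u{\left(P \right)} = -3 + 2 P$
$\frac{1}{u{\left(b{\left(-14 \right)} \right)}} = \frac{1}{-3 + 2 \cdot 2 \left(-14\right)^{2}} = \frac{1}{-3 + 2 \cdot 2 \cdot 196} = \frac{1}{-3 + 2 \cdot 392} = \frac{1}{-3 + 784} = \frac{1}{781}$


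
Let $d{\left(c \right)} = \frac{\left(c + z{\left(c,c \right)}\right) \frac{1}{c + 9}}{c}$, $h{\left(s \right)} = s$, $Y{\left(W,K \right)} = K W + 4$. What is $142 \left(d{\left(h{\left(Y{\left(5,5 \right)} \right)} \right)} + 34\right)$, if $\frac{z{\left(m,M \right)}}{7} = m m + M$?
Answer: $\frac{106713}{19} \approx 5616.5$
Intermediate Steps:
$z{\left(m,M \right)} = 7 M + 7 m^{2}$ ($z{\left(m,M \right)} = 7 \left(m m + M\right) = 7 \left(m^{2} + M\right) = 7 \left(M + m^{2}\right) = 7 M + 7 m^{2}$)
$Y{\left(W,K \right)} = 4 + K W$
$d{\left(c \right)} = \frac{7 c^{2} + 8 c}{c \left(9 + c\right)}$ ($d{\left(c \right)} = \frac{\left(c + \left(7 c + 7 c^{2}\right)\right) \frac{1}{c + 9}}{c} = \frac{\left(7 c^{2} + 8 c\right) \frac{1}{9 + c}}{c} = \frac{\frac{1}{9 + c} \left(7 c^{2} + 8 c\right)}{c} = \frac{7 c^{2} + 8 c}{c \left(9 + c\right)}$)
$142 \left(d{\left(h{\left(Y{\left(5,5 \right)} \right)} \right)} + 34\right) = 142 \left(\frac{8 + 7 \left(4 + 5 \cdot 5\right)}{9 + \left(4 + 5 \cdot 5\right)} + 34\right) = 142 \left(\frac{8 + 7 \left(4 + 25\right)}{9 + \left(4 + 25\right)} + 34\right) = 142 \left(\frac{8 + 7 \cdot 29}{9 + 29} + 34\right) = 142 \left(\frac{8 + 203}{38} + 34\right) = 142 \left(\frac{1}{38} \cdot 211 + 34\right) = 142 \left(\frac{211}{38} + 34\right) = 142 \cdot \frac{1503}{38} = \frac{106713}{19}$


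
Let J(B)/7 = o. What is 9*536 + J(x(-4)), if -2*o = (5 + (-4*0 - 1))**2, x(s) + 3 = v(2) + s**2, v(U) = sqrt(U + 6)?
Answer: 4768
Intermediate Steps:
v(U) = sqrt(6 + U)
x(s) = -3 + s**2 + 2*sqrt(2) (x(s) = -3 + (sqrt(6 + 2) + s**2) = -3 + (sqrt(8) + s**2) = -3 + (2*sqrt(2) + s**2) = -3 + (s**2 + 2*sqrt(2)) = -3 + s**2 + 2*sqrt(2))
o = -8 (o = -(5 + (-4*0 - 1))**2/2 = -(5 + (0 - 1))**2/2 = -(5 - 1)**2/2 = -1/2*4**2 = -1/2*16 = -8)
J(B) = -56 (J(B) = 7*(-8) = -56)
9*536 + J(x(-4)) = 9*536 - 56 = 4824 - 56 = 4768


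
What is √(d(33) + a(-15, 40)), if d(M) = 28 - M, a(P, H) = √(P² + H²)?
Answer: √(-5 + 5*√73) ≈ 6.1417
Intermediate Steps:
a(P, H) = √(H² + P²)
√(d(33) + a(-15, 40)) = √((28 - 1*33) + √(40² + (-15)²)) = √((28 - 33) + √(1600 + 225)) = √(-5 + √1825) = √(-5 + 5*√73)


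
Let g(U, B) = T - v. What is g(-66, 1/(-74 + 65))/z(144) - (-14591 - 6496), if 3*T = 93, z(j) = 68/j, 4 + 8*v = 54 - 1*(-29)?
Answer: 718479/34 ≈ 21132.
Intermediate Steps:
v = 79/8 (v = -½ + (54 - 1*(-29))/8 = -½ + (54 + 29)/8 = -½ + (⅛)*83 = -½ + 83/8 = 79/8 ≈ 9.8750)
T = 31 (T = (⅓)*93 = 31)
g(U, B) = 169/8 (g(U, B) = 31 - 1*79/8 = 31 - 79/8 = 169/8)
g(-66, 1/(-74 + 65))/z(144) - (-14591 - 6496) = 169/(8*((68/144))) - (-14591 - 6496) = 169/(8*((68*(1/144)))) - 1*(-21087) = 169/(8*(17/36)) + 21087 = (169/8)*(36/17) + 21087 = 1521/34 + 21087 = 718479/34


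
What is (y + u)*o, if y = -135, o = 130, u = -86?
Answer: -28730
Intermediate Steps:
(y + u)*o = (-135 - 86)*130 = -221*130 = -28730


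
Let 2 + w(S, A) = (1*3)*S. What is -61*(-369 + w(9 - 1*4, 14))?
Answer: 21716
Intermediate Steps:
w(S, A) = -2 + 3*S (w(S, A) = -2 + (1*3)*S = -2 + 3*S)
-61*(-369 + w(9 - 1*4, 14)) = -61*(-369 + (-2 + 3*(9 - 1*4))) = -61*(-369 + (-2 + 3*(9 - 4))) = -61*(-369 + (-2 + 3*5)) = -61*(-369 + (-2 + 15)) = -61*(-369 + 13) = -61*(-356) = 21716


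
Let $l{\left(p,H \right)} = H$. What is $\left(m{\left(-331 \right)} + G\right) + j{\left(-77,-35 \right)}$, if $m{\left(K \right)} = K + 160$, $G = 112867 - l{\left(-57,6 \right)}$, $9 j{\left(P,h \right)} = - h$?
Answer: $\frac{1014245}{9} \approx 1.1269 \cdot 10^{5}$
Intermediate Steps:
$j{\left(P,h \right)} = - \frac{h}{9}$ ($j{\left(P,h \right)} = \frac{\left(-1\right) h}{9} = - \frac{h}{9}$)
$G = 112861$ ($G = 112867 - 6 = 112861$)
$m{\left(K \right)} = 160 + K$
$\left(m{\left(-331 \right)} + G\right) + j{\left(-77,-35 \right)} = \left(\left(160 - 331\right) + 112861\right) - - \frac{35}{9} = \left(-171 + 112861\right) + \frac{35}{9} = 112690 + \frac{35}{9} = \frac{1014245}{9}$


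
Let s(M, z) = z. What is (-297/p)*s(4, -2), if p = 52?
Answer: 297/26 ≈ 11.423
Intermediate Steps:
(-297/p)*s(4, -2) = -297/52*(-2) = 297/26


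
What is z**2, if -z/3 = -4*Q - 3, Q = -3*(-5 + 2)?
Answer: 13689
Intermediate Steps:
Q = 9 (Q = -3*(-3) = 9)
z = 117 (z = -3*(-4*9 - 3) = -3*(-36 - 3) = -3*(-39) = 117)
z**2 = 117**2 = 13689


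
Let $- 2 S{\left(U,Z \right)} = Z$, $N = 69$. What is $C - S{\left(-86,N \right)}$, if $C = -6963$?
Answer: $- \frac{13857}{2} \approx -6928.5$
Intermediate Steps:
$S{\left(U,Z \right)} = - \frac{Z}{2}$
$C - S{\left(-86,N \right)} = -6963 - \left(- \frac{1}{2}\right) 69 = -6963 - - \frac{69}{2} = -6963 + \frac{69}{2} = - \frac{13857}{2}$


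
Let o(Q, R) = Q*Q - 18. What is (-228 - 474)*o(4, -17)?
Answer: 1404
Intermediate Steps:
o(Q, R) = -18 + Q**2 (o(Q, R) = Q**2 - 18 = -18 + Q**2)
(-228 - 474)*o(4, -17) = (-228 - 474)*(-18 + 4**2) = -702*(-18 + 16) = -702*(-2) = 1404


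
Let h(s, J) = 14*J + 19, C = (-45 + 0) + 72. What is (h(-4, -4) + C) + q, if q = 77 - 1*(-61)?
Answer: 128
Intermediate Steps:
q = 138 (q = 77 + 61 = 138)
C = 27 (C = -45 + 72 = 27)
h(s, J) = 19 + 14*J
(h(-4, -4) + C) + q = ((19 + 14*(-4)) + 27) + 138 = ((19 - 56) + 27) + 138 = (-37 + 27) + 138 = -10 + 138 = 128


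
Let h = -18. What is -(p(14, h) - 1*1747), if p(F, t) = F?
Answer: 1733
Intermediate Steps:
-(p(14, h) - 1*1747) = -(14 - 1*1747) = -(14 - 1747) = -1*(-1733) = 1733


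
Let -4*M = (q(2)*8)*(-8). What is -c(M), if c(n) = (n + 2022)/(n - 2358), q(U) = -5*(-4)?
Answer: 1171/1019 ≈ 1.1492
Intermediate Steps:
q(U) = 20
M = 320 (M = -20*8*(-8)/4 = -40*(-8) = -¼*(-1280) = 320)
c(n) = (2022 + n)/(-2358 + n)
-c(M) = -(2022 + 320)/(-2358 + 320) = -2342/(-2038) = -(-1)*2342/2038 = -1*(-1171/1019) = 1171/1019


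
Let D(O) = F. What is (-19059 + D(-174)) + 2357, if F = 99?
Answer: -16603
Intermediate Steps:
D(O) = 99
(-19059 + D(-174)) + 2357 = (-19059 + 99) + 2357 = -18960 + 2357 = -16603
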